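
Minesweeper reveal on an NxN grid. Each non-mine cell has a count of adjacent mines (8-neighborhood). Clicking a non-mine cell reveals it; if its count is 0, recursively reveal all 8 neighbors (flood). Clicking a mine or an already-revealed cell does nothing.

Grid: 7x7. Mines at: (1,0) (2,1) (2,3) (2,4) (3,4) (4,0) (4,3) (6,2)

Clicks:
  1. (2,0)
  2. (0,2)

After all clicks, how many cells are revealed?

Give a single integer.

Click 1 (2,0) count=2: revealed 1 new [(2,0)] -> total=1
Click 2 (0,2) count=0: revealed 27 new [(0,1) (0,2) (0,3) (0,4) (0,5) (0,6) (1,1) (1,2) (1,3) (1,4) (1,5) (1,6) (2,5) (2,6) (3,5) (3,6) (4,4) (4,5) (4,6) (5,3) (5,4) (5,5) (5,6) (6,3) (6,4) (6,5) (6,6)] -> total=28

Answer: 28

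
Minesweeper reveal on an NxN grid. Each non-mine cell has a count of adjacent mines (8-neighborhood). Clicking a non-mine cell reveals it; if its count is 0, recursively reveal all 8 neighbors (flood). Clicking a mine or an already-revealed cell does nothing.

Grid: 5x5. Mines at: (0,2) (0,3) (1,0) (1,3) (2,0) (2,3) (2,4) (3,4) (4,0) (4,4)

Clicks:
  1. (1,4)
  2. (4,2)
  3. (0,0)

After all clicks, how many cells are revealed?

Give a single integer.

Answer: 8

Derivation:
Click 1 (1,4) count=4: revealed 1 new [(1,4)] -> total=1
Click 2 (4,2) count=0: revealed 6 new [(3,1) (3,2) (3,3) (4,1) (4,2) (4,3)] -> total=7
Click 3 (0,0) count=1: revealed 1 new [(0,0)] -> total=8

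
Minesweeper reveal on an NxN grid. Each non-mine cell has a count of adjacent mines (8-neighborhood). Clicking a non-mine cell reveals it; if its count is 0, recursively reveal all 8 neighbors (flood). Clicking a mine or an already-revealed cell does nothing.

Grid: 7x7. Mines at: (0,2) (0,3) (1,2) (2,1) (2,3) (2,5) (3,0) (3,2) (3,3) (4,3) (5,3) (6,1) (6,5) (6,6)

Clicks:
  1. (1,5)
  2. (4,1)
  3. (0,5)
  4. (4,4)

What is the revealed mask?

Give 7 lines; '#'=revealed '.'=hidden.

Click 1 (1,5) count=1: revealed 1 new [(1,5)] -> total=1
Click 2 (4,1) count=2: revealed 1 new [(4,1)] -> total=2
Click 3 (0,5) count=0: revealed 5 new [(0,4) (0,5) (0,6) (1,4) (1,6)] -> total=7
Click 4 (4,4) count=3: revealed 1 new [(4,4)] -> total=8

Answer: ....###
....###
.......
.......
.#..#..
.......
.......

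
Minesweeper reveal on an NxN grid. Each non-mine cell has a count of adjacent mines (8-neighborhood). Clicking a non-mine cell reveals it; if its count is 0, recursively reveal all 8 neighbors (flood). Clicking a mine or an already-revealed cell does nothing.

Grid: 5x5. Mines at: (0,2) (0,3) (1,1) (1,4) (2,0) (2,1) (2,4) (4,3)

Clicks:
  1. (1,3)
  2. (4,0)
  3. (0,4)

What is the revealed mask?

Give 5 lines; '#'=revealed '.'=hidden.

Answer: ....#
...#.
.....
###..
###..

Derivation:
Click 1 (1,3) count=4: revealed 1 new [(1,3)] -> total=1
Click 2 (4,0) count=0: revealed 6 new [(3,0) (3,1) (3,2) (4,0) (4,1) (4,2)] -> total=7
Click 3 (0,4) count=2: revealed 1 new [(0,4)] -> total=8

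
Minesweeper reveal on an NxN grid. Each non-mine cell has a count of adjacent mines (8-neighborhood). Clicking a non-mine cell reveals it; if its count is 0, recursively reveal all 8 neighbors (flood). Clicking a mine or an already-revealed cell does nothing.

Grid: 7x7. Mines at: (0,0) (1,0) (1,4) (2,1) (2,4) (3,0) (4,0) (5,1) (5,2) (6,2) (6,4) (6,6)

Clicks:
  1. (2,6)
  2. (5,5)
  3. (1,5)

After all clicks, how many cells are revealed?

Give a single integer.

Click 1 (2,6) count=0: revealed 18 new [(0,5) (0,6) (1,5) (1,6) (2,5) (2,6) (3,3) (3,4) (3,5) (3,6) (4,3) (4,4) (4,5) (4,6) (5,3) (5,4) (5,5) (5,6)] -> total=18
Click 2 (5,5) count=2: revealed 0 new [(none)] -> total=18
Click 3 (1,5) count=2: revealed 0 new [(none)] -> total=18

Answer: 18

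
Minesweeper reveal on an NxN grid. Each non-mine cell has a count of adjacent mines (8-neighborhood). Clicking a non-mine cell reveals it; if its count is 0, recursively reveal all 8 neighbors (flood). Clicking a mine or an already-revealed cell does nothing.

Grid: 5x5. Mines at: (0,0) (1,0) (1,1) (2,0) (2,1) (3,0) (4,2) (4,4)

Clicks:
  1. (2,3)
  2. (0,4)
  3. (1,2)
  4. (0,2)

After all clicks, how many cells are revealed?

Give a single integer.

Answer: 12

Derivation:
Click 1 (2,3) count=0: revealed 12 new [(0,2) (0,3) (0,4) (1,2) (1,3) (1,4) (2,2) (2,3) (2,4) (3,2) (3,3) (3,4)] -> total=12
Click 2 (0,4) count=0: revealed 0 new [(none)] -> total=12
Click 3 (1,2) count=2: revealed 0 new [(none)] -> total=12
Click 4 (0,2) count=1: revealed 0 new [(none)] -> total=12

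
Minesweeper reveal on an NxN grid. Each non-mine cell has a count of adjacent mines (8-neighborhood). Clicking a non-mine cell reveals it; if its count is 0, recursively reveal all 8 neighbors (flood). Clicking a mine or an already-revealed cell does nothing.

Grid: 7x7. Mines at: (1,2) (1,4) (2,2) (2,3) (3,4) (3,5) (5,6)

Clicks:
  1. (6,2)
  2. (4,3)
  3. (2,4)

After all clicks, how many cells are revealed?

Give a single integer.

Click 1 (6,2) count=0: revealed 28 new [(0,0) (0,1) (1,0) (1,1) (2,0) (2,1) (3,0) (3,1) (3,2) (3,3) (4,0) (4,1) (4,2) (4,3) (4,4) (4,5) (5,0) (5,1) (5,2) (5,3) (5,4) (5,5) (6,0) (6,1) (6,2) (6,3) (6,4) (6,5)] -> total=28
Click 2 (4,3) count=1: revealed 0 new [(none)] -> total=28
Click 3 (2,4) count=4: revealed 1 new [(2,4)] -> total=29

Answer: 29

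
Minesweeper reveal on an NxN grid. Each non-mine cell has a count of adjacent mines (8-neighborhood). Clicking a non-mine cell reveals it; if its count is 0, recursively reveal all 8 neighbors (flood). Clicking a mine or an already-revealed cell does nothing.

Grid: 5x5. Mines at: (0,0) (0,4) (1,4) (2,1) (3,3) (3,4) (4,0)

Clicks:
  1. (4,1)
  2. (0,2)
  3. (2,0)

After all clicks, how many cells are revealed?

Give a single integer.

Click 1 (4,1) count=1: revealed 1 new [(4,1)] -> total=1
Click 2 (0,2) count=0: revealed 6 new [(0,1) (0,2) (0,3) (1,1) (1,2) (1,3)] -> total=7
Click 3 (2,0) count=1: revealed 1 new [(2,0)] -> total=8

Answer: 8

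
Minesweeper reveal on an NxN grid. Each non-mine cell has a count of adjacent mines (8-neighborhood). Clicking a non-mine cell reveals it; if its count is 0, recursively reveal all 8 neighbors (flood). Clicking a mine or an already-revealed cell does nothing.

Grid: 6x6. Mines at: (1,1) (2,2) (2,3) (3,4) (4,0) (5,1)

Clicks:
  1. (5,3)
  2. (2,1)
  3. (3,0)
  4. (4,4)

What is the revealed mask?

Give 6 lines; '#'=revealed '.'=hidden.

Click 1 (5,3) count=0: revealed 8 new [(4,2) (4,3) (4,4) (4,5) (5,2) (5,3) (5,4) (5,5)] -> total=8
Click 2 (2,1) count=2: revealed 1 new [(2,1)] -> total=9
Click 3 (3,0) count=1: revealed 1 new [(3,0)] -> total=10
Click 4 (4,4) count=1: revealed 0 new [(none)] -> total=10

Answer: ......
......
.#....
#.....
..####
..####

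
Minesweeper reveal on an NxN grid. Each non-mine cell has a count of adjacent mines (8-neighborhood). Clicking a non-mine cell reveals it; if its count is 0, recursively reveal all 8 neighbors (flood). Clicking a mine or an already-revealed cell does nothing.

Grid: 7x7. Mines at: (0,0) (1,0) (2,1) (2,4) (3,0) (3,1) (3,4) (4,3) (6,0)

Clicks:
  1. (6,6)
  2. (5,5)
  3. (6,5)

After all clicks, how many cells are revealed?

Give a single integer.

Answer: 31

Derivation:
Click 1 (6,6) count=0: revealed 31 new [(0,1) (0,2) (0,3) (0,4) (0,5) (0,6) (1,1) (1,2) (1,3) (1,4) (1,5) (1,6) (2,5) (2,6) (3,5) (3,6) (4,4) (4,5) (4,6) (5,1) (5,2) (5,3) (5,4) (5,5) (5,6) (6,1) (6,2) (6,3) (6,4) (6,5) (6,6)] -> total=31
Click 2 (5,5) count=0: revealed 0 new [(none)] -> total=31
Click 3 (6,5) count=0: revealed 0 new [(none)] -> total=31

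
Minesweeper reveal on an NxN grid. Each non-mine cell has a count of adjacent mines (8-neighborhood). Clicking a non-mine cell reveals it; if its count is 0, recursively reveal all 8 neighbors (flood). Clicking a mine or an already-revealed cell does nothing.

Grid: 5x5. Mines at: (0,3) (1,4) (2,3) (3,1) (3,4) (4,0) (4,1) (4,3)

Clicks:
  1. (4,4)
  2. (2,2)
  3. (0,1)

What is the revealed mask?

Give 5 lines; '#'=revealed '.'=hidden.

Answer: ###..
###..
###..
.....
....#

Derivation:
Click 1 (4,4) count=2: revealed 1 new [(4,4)] -> total=1
Click 2 (2,2) count=2: revealed 1 new [(2,2)] -> total=2
Click 3 (0,1) count=0: revealed 8 new [(0,0) (0,1) (0,2) (1,0) (1,1) (1,2) (2,0) (2,1)] -> total=10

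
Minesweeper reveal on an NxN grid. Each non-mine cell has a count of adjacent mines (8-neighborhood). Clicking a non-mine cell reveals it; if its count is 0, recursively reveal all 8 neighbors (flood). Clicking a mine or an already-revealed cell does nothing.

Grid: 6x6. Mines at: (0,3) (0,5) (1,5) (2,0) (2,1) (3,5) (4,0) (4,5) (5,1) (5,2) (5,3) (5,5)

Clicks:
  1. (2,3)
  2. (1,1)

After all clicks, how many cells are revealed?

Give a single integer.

Answer: 13

Derivation:
Click 1 (2,3) count=0: revealed 12 new [(1,2) (1,3) (1,4) (2,2) (2,3) (2,4) (3,2) (3,3) (3,4) (4,2) (4,3) (4,4)] -> total=12
Click 2 (1,1) count=2: revealed 1 new [(1,1)] -> total=13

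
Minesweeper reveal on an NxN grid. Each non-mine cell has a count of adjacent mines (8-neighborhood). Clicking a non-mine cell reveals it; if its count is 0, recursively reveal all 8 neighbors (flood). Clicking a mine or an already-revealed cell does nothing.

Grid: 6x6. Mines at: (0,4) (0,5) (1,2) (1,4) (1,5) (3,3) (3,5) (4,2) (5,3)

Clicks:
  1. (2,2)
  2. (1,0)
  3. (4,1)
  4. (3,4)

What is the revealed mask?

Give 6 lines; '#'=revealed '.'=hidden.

Click 1 (2,2) count=2: revealed 1 new [(2,2)] -> total=1
Click 2 (1,0) count=0: revealed 12 new [(0,0) (0,1) (1,0) (1,1) (2,0) (2,1) (3,0) (3,1) (4,0) (4,1) (5,0) (5,1)] -> total=13
Click 3 (4,1) count=1: revealed 0 new [(none)] -> total=13
Click 4 (3,4) count=2: revealed 1 new [(3,4)] -> total=14

Answer: ##....
##....
###...
##..#.
##....
##....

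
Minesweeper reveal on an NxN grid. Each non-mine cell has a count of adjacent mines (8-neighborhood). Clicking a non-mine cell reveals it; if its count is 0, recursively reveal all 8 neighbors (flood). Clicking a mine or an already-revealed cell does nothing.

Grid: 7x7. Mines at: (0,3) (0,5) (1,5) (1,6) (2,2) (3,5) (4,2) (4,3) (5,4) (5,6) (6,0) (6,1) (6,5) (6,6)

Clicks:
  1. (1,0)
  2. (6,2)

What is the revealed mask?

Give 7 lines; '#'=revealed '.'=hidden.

Answer: ###....
###....
##.....
##.....
##.....
##.....
..#....

Derivation:
Click 1 (1,0) count=0: revealed 14 new [(0,0) (0,1) (0,2) (1,0) (1,1) (1,2) (2,0) (2,1) (3,0) (3,1) (4,0) (4,1) (5,0) (5,1)] -> total=14
Click 2 (6,2) count=1: revealed 1 new [(6,2)] -> total=15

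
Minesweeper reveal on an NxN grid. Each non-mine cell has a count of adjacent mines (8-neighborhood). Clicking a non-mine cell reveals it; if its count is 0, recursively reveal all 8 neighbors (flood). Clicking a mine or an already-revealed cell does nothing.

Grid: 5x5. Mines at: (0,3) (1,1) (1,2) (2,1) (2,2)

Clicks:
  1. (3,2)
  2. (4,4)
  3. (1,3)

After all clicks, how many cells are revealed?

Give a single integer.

Answer: 14

Derivation:
Click 1 (3,2) count=2: revealed 1 new [(3,2)] -> total=1
Click 2 (4,4) count=0: revealed 13 new [(1,3) (1,4) (2,3) (2,4) (3,0) (3,1) (3,3) (3,4) (4,0) (4,1) (4,2) (4,3) (4,4)] -> total=14
Click 3 (1,3) count=3: revealed 0 new [(none)] -> total=14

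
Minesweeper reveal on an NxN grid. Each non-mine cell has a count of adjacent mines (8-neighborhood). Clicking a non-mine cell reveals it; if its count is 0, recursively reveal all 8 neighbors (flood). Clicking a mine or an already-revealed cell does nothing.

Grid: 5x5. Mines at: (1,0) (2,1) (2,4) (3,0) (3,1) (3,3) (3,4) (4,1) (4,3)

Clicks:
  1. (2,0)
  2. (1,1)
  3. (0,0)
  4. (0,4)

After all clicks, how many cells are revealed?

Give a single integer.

Answer: 10

Derivation:
Click 1 (2,0) count=4: revealed 1 new [(2,0)] -> total=1
Click 2 (1,1) count=2: revealed 1 new [(1,1)] -> total=2
Click 3 (0,0) count=1: revealed 1 new [(0,0)] -> total=3
Click 4 (0,4) count=0: revealed 7 new [(0,1) (0,2) (0,3) (0,4) (1,2) (1,3) (1,4)] -> total=10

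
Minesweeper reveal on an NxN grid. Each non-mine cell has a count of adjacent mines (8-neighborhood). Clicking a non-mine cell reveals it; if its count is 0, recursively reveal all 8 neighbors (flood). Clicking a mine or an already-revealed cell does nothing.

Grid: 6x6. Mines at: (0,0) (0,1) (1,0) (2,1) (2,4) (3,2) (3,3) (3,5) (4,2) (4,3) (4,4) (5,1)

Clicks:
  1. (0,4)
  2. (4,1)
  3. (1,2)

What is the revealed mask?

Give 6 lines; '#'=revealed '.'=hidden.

Answer: ..####
..####
......
......
.#....
......

Derivation:
Click 1 (0,4) count=0: revealed 8 new [(0,2) (0,3) (0,4) (0,5) (1,2) (1,3) (1,4) (1,5)] -> total=8
Click 2 (4,1) count=3: revealed 1 new [(4,1)] -> total=9
Click 3 (1,2) count=2: revealed 0 new [(none)] -> total=9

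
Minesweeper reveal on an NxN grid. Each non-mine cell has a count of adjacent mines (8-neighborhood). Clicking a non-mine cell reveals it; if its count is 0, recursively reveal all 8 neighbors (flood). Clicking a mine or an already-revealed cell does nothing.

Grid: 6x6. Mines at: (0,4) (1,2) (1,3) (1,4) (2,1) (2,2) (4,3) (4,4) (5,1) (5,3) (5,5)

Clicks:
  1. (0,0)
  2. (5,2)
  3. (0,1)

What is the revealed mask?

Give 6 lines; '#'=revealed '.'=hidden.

Answer: ##....
##....
......
......
......
..#...

Derivation:
Click 1 (0,0) count=0: revealed 4 new [(0,0) (0,1) (1,0) (1,1)] -> total=4
Click 2 (5,2) count=3: revealed 1 new [(5,2)] -> total=5
Click 3 (0,1) count=1: revealed 0 new [(none)] -> total=5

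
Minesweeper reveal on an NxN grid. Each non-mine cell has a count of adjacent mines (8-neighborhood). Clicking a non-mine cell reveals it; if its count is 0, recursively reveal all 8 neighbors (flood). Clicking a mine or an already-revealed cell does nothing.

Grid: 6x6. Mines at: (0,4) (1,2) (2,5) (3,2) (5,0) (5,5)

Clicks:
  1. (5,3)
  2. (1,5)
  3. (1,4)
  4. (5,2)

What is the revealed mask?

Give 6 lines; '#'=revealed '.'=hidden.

Click 1 (5,3) count=0: revealed 8 new [(4,1) (4,2) (4,3) (4,4) (5,1) (5,2) (5,3) (5,4)] -> total=8
Click 2 (1,5) count=2: revealed 1 new [(1,5)] -> total=9
Click 3 (1,4) count=2: revealed 1 new [(1,4)] -> total=10
Click 4 (5,2) count=0: revealed 0 new [(none)] -> total=10

Answer: ......
....##
......
......
.####.
.####.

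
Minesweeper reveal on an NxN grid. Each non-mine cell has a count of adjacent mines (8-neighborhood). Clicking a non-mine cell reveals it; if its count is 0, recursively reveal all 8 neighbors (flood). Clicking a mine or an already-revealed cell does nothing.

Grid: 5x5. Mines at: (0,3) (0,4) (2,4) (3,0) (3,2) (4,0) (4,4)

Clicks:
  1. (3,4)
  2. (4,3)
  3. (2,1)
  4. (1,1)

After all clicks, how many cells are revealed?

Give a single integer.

Click 1 (3,4) count=2: revealed 1 new [(3,4)] -> total=1
Click 2 (4,3) count=2: revealed 1 new [(4,3)] -> total=2
Click 3 (2,1) count=2: revealed 1 new [(2,1)] -> total=3
Click 4 (1,1) count=0: revealed 8 new [(0,0) (0,1) (0,2) (1,0) (1,1) (1,2) (2,0) (2,2)] -> total=11

Answer: 11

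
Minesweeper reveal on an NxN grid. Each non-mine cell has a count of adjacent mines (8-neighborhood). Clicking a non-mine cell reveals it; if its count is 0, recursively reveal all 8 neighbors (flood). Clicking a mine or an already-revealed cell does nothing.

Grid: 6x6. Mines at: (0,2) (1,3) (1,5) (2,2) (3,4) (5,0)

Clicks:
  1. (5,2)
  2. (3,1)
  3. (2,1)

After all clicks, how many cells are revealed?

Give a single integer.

Answer: 14

Derivation:
Click 1 (5,2) count=0: revealed 13 new [(3,1) (3,2) (3,3) (4,1) (4,2) (4,3) (4,4) (4,5) (5,1) (5,2) (5,3) (5,4) (5,5)] -> total=13
Click 2 (3,1) count=1: revealed 0 new [(none)] -> total=13
Click 3 (2,1) count=1: revealed 1 new [(2,1)] -> total=14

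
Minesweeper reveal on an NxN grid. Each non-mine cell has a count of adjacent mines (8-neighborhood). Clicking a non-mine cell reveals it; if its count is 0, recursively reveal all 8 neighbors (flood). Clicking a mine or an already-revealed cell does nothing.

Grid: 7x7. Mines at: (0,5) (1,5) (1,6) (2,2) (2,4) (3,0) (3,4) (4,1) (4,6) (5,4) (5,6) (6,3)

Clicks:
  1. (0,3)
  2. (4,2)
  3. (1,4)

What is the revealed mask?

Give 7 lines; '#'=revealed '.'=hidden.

Answer: #####..
#####..
##.....
.......
..#....
.......
.......

Derivation:
Click 1 (0,3) count=0: revealed 12 new [(0,0) (0,1) (0,2) (0,3) (0,4) (1,0) (1,1) (1,2) (1,3) (1,4) (2,0) (2,1)] -> total=12
Click 2 (4,2) count=1: revealed 1 new [(4,2)] -> total=13
Click 3 (1,4) count=3: revealed 0 new [(none)] -> total=13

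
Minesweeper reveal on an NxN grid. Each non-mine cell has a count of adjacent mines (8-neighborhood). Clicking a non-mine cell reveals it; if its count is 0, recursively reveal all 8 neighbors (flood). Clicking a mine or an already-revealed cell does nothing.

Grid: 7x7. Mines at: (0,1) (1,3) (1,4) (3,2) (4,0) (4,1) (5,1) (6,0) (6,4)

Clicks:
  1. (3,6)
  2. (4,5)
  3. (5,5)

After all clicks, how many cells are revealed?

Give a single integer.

Click 1 (3,6) count=0: revealed 22 new [(0,5) (0,6) (1,5) (1,6) (2,3) (2,4) (2,5) (2,6) (3,3) (3,4) (3,5) (3,6) (4,3) (4,4) (4,5) (4,6) (5,3) (5,4) (5,5) (5,6) (6,5) (6,6)] -> total=22
Click 2 (4,5) count=0: revealed 0 new [(none)] -> total=22
Click 3 (5,5) count=1: revealed 0 new [(none)] -> total=22

Answer: 22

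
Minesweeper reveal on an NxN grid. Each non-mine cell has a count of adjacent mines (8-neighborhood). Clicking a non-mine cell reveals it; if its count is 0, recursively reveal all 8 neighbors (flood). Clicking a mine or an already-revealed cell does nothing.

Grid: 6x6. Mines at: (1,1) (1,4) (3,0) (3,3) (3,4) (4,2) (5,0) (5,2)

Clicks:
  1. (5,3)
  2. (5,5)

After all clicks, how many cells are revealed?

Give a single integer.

Click 1 (5,3) count=2: revealed 1 new [(5,3)] -> total=1
Click 2 (5,5) count=0: revealed 5 new [(4,3) (4,4) (4,5) (5,4) (5,5)] -> total=6

Answer: 6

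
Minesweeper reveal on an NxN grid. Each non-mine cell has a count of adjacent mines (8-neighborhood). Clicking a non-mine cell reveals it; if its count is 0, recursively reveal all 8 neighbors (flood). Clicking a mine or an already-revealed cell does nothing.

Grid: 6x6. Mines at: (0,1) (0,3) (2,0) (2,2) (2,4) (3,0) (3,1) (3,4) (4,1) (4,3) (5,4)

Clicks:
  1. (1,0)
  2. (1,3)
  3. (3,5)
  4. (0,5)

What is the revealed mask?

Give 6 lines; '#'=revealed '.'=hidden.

Click 1 (1,0) count=2: revealed 1 new [(1,0)] -> total=1
Click 2 (1,3) count=3: revealed 1 new [(1,3)] -> total=2
Click 3 (3,5) count=2: revealed 1 new [(3,5)] -> total=3
Click 4 (0,5) count=0: revealed 4 new [(0,4) (0,5) (1,4) (1,5)] -> total=7

Answer: ....##
#..###
......
.....#
......
......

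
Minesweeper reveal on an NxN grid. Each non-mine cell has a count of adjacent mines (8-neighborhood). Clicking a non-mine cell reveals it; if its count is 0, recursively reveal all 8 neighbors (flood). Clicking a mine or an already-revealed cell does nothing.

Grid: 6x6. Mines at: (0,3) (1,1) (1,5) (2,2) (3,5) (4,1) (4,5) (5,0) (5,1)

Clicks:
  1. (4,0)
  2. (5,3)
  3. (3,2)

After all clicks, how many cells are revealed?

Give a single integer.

Answer: 10

Derivation:
Click 1 (4,0) count=3: revealed 1 new [(4,0)] -> total=1
Click 2 (5,3) count=0: revealed 9 new [(3,2) (3,3) (3,4) (4,2) (4,3) (4,4) (5,2) (5,3) (5,4)] -> total=10
Click 3 (3,2) count=2: revealed 0 new [(none)] -> total=10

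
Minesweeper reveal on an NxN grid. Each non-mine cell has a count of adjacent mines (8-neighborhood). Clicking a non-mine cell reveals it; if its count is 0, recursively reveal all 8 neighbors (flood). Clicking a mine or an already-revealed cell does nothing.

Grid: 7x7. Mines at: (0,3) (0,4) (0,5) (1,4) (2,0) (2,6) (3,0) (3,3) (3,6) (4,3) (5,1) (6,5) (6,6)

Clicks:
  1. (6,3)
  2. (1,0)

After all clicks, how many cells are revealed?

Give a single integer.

Answer: 7

Derivation:
Click 1 (6,3) count=0: revealed 6 new [(5,2) (5,3) (5,4) (6,2) (6,3) (6,4)] -> total=6
Click 2 (1,0) count=1: revealed 1 new [(1,0)] -> total=7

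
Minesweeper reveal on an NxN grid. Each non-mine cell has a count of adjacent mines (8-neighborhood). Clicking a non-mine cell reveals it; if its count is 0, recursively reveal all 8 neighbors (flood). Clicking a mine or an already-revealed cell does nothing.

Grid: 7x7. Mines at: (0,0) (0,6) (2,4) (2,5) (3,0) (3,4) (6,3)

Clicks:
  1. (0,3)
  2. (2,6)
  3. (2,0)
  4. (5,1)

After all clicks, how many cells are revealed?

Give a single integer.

Click 1 (0,3) count=0: revealed 27 new [(0,1) (0,2) (0,3) (0,4) (0,5) (1,1) (1,2) (1,3) (1,4) (1,5) (2,1) (2,2) (2,3) (3,1) (3,2) (3,3) (4,0) (4,1) (4,2) (4,3) (5,0) (5,1) (5,2) (5,3) (6,0) (6,1) (6,2)] -> total=27
Click 2 (2,6) count=1: revealed 1 new [(2,6)] -> total=28
Click 3 (2,0) count=1: revealed 1 new [(2,0)] -> total=29
Click 4 (5,1) count=0: revealed 0 new [(none)] -> total=29

Answer: 29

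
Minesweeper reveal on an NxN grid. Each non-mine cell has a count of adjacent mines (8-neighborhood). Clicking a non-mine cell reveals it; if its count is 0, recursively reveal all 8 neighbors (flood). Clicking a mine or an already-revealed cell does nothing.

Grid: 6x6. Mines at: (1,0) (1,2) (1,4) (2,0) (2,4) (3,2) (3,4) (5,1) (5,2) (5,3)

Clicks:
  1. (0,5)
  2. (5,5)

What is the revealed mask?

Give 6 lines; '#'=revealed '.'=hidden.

Click 1 (0,5) count=1: revealed 1 new [(0,5)] -> total=1
Click 2 (5,5) count=0: revealed 4 new [(4,4) (4,5) (5,4) (5,5)] -> total=5

Answer: .....#
......
......
......
....##
....##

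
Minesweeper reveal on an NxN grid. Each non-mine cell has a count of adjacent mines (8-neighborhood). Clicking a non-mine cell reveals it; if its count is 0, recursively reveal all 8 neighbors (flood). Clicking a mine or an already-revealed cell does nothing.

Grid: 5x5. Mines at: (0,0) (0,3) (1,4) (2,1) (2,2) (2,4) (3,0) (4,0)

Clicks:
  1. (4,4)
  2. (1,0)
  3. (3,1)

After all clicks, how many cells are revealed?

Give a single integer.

Answer: 9

Derivation:
Click 1 (4,4) count=0: revealed 8 new [(3,1) (3,2) (3,3) (3,4) (4,1) (4,2) (4,3) (4,4)] -> total=8
Click 2 (1,0) count=2: revealed 1 new [(1,0)] -> total=9
Click 3 (3,1) count=4: revealed 0 new [(none)] -> total=9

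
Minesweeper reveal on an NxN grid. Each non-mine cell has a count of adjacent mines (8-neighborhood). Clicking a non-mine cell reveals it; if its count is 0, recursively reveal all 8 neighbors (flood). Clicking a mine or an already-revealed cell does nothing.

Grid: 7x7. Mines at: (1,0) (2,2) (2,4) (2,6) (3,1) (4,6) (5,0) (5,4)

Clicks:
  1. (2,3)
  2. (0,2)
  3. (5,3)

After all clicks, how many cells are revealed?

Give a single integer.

Answer: 14

Derivation:
Click 1 (2,3) count=2: revealed 1 new [(2,3)] -> total=1
Click 2 (0,2) count=0: revealed 12 new [(0,1) (0,2) (0,3) (0,4) (0,5) (0,6) (1,1) (1,2) (1,3) (1,4) (1,5) (1,6)] -> total=13
Click 3 (5,3) count=1: revealed 1 new [(5,3)] -> total=14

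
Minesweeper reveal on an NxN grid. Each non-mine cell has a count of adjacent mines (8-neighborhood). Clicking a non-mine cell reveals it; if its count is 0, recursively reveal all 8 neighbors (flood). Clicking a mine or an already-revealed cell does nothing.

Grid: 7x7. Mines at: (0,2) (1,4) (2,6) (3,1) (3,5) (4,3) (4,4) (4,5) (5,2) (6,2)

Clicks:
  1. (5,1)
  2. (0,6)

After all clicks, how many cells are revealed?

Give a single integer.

Answer: 5

Derivation:
Click 1 (5,1) count=2: revealed 1 new [(5,1)] -> total=1
Click 2 (0,6) count=0: revealed 4 new [(0,5) (0,6) (1,5) (1,6)] -> total=5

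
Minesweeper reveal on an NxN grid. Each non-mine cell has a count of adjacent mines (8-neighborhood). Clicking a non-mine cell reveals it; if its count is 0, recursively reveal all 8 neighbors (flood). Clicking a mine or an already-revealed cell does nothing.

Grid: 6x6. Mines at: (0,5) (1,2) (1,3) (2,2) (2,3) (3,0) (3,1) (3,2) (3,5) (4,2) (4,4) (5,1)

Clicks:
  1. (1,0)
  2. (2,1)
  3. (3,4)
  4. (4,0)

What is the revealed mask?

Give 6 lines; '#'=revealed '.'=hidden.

Answer: ##....
##....
##....
....#.
#.....
......

Derivation:
Click 1 (1,0) count=0: revealed 6 new [(0,0) (0,1) (1,0) (1,1) (2,0) (2,1)] -> total=6
Click 2 (2,1) count=5: revealed 0 new [(none)] -> total=6
Click 3 (3,4) count=3: revealed 1 new [(3,4)] -> total=7
Click 4 (4,0) count=3: revealed 1 new [(4,0)] -> total=8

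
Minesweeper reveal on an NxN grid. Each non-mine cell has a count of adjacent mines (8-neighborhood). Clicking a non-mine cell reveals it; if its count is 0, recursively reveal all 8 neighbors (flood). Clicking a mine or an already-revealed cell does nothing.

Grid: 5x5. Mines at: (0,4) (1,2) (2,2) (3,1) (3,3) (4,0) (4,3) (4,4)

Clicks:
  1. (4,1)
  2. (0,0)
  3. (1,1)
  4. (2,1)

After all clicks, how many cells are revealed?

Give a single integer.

Click 1 (4,1) count=2: revealed 1 new [(4,1)] -> total=1
Click 2 (0,0) count=0: revealed 6 new [(0,0) (0,1) (1,0) (1,1) (2,0) (2,1)] -> total=7
Click 3 (1,1) count=2: revealed 0 new [(none)] -> total=7
Click 4 (2,1) count=3: revealed 0 new [(none)] -> total=7

Answer: 7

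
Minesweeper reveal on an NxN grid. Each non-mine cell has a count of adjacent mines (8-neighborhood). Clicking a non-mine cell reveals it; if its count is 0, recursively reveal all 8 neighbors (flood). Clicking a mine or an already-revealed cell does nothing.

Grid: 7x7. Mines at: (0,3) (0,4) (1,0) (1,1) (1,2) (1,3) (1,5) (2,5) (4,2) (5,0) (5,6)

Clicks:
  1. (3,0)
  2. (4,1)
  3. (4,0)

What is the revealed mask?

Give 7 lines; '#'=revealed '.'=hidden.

Click 1 (3,0) count=0: revealed 6 new [(2,0) (2,1) (3,0) (3,1) (4,0) (4,1)] -> total=6
Click 2 (4,1) count=2: revealed 0 new [(none)] -> total=6
Click 3 (4,0) count=1: revealed 0 new [(none)] -> total=6

Answer: .......
.......
##.....
##.....
##.....
.......
.......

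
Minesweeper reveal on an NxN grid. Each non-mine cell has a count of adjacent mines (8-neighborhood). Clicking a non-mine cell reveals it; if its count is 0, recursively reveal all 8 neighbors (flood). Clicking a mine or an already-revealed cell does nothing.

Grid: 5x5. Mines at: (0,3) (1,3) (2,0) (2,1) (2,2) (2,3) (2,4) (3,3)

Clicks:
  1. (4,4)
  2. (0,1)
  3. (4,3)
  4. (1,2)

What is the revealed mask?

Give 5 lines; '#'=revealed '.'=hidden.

Click 1 (4,4) count=1: revealed 1 new [(4,4)] -> total=1
Click 2 (0,1) count=0: revealed 6 new [(0,0) (0,1) (0,2) (1,0) (1,1) (1,2)] -> total=7
Click 3 (4,3) count=1: revealed 1 new [(4,3)] -> total=8
Click 4 (1,2) count=5: revealed 0 new [(none)] -> total=8

Answer: ###..
###..
.....
.....
...##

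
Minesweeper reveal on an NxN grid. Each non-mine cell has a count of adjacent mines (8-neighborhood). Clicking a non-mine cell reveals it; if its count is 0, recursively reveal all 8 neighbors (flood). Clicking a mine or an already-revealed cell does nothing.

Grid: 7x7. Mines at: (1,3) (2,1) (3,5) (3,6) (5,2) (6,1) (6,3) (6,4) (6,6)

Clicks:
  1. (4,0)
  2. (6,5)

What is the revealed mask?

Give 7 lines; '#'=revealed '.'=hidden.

Click 1 (4,0) count=0: revealed 6 new [(3,0) (3,1) (4,0) (4,1) (5,0) (5,1)] -> total=6
Click 2 (6,5) count=2: revealed 1 new [(6,5)] -> total=7

Answer: .......
.......
.......
##.....
##.....
##.....
.....#.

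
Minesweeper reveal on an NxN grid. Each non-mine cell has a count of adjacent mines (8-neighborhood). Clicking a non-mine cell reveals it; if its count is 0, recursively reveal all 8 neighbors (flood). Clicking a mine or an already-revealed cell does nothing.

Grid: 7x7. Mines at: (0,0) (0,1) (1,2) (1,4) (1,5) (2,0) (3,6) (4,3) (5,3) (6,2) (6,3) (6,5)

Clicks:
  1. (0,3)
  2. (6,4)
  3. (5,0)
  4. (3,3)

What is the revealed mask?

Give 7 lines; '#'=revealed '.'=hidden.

Answer: ...#...
.......
.......
####...
###....
###....
##..#..

Derivation:
Click 1 (0,3) count=2: revealed 1 new [(0,3)] -> total=1
Click 2 (6,4) count=3: revealed 1 new [(6,4)] -> total=2
Click 3 (5,0) count=0: revealed 11 new [(3,0) (3,1) (3,2) (4,0) (4,1) (4,2) (5,0) (5,1) (5,2) (6,0) (6,1)] -> total=13
Click 4 (3,3) count=1: revealed 1 new [(3,3)] -> total=14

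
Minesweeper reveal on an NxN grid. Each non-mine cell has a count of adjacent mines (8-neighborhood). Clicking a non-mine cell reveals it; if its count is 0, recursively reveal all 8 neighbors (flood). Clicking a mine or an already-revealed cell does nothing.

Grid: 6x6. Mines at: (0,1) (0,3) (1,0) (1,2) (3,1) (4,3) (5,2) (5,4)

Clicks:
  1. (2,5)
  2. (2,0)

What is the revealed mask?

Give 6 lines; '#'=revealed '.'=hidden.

Answer: ....##
...###
#..###
...###
....##
......

Derivation:
Click 1 (2,5) count=0: revealed 13 new [(0,4) (0,5) (1,3) (1,4) (1,5) (2,3) (2,4) (2,5) (3,3) (3,4) (3,5) (4,4) (4,5)] -> total=13
Click 2 (2,0) count=2: revealed 1 new [(2,0)] -> total=14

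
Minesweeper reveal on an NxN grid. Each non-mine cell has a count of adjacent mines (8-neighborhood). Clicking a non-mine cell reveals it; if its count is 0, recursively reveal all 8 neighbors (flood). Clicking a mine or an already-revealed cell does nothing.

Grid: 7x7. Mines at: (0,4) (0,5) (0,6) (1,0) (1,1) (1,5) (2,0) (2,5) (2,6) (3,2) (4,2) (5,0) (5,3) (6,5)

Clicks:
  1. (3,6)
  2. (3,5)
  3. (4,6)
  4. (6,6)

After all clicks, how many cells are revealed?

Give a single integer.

Click 1 (3,6) count=2: revealed 1 new [(3,6)] -> total=1
Click 2 (3,5) count=2: revealed 1 new [(3,5)] -> total=2
Click 3 (4,6) count=0: revealed 7 new [(3,4) (4,4) (4,5) (4,6) (5,4) (5,5) (5,6)] -> total=9
Click 4 (6,6) count=1: revealed 1 new [(6,6)] -> total=10

Answer: 10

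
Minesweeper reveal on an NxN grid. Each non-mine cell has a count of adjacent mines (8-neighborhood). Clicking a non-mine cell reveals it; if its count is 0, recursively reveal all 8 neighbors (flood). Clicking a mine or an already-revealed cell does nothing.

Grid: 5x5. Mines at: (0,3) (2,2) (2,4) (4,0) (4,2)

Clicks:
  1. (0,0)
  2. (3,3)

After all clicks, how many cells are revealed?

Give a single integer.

Answer: 11

Derivation:
Click 1 (0,0) count=0: revealed 10 new [(0,0) (0,1) (0,2) (1,0) (1,1) (1,2) (2,0) (2,1) (3,0) (3,1)] -> total=10
Click 2 (3,3) count=3: revealed 1 new [(3,3)] -> total=11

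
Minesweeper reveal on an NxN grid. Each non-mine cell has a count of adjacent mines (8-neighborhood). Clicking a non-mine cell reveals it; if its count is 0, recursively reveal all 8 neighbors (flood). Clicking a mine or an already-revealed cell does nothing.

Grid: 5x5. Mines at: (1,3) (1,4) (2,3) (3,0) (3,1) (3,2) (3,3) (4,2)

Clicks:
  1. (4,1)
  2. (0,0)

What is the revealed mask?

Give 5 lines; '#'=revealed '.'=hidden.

Click 1 (4,1) count=4: revealed 1 new [(4,1)] -> total=1
Click 2 (0,0) count=0: revealed 9 new [(0,0) (0,1) (0,2) (1,0) (1,1) (1,2) (2,0) (2,1) (2,2)] -> total=10

Answer: ###..
###..
###..
.....
.#...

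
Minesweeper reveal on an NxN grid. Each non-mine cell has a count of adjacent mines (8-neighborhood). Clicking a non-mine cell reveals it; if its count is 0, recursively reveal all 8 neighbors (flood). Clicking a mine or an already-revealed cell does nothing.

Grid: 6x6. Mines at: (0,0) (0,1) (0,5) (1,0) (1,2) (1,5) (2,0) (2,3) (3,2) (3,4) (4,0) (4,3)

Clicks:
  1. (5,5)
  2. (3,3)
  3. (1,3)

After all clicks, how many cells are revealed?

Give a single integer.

Click 1 (5,5) count=0: revealed 4 new [(4,4) (4,5) (5,4) (5,5)] -> total=4
Click 2 (3,3) count=4: revealed 1 new [(3,3)] -> total=5
Click 3 (1,3) count=2: revealed 1 new [(1,3)] -> total=6

Answer: 6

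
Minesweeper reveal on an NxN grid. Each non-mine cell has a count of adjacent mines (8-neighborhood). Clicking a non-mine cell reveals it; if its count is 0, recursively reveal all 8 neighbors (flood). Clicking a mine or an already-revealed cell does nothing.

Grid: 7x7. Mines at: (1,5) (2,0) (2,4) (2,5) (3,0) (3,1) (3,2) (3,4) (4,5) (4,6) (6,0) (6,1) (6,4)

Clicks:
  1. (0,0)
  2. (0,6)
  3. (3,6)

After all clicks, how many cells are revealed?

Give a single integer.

Answer: 15

Derivation:
Click 1 (0,0) count=0: revealed 13 new [(0,0) (0,1) (0,2) (0,3) (0,4) (1,0) (1,1) (1,2) (1,3) (1,4) (2,1) (2,2) (2,3)] -> total=13
Click 2 (0,6) count=1: revealed 1 new [(0,6)] -> total=14
Click 3 (3,6) count=3: revealed 1 new [(3,6)] -> total=15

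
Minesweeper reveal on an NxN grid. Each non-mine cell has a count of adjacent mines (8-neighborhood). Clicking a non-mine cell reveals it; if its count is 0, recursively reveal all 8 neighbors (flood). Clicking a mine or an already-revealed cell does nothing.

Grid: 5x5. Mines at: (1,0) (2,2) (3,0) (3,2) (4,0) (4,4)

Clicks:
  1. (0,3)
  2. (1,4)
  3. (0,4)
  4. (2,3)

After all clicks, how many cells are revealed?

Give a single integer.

Answer: 12

Derivation:
Click 1 (0,3) count=0: revealed 12 new [(0,1) (0,2) (0,3) (0,4) (1,1) (1,2) (1,3) (1,4) (2,3) (2,4) (3,3) (3,4)] -> total=12
Click 2 (1,4) count=0: revealed 0 new [(none)] -> total=12
Click 3 (0,4) count=0: revealed 0 new [(none)] -> total=12
Click 4 (2,3) count=2: revealed 0 new [(none)] -> total=12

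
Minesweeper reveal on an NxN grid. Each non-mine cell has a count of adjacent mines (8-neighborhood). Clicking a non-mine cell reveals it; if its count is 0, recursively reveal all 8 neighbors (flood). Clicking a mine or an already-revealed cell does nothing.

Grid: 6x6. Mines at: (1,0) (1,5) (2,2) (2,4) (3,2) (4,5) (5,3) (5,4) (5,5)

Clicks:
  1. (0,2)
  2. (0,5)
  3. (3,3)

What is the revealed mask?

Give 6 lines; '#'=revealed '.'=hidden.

Click 1 (0,2) count=0: revealed 8 new [(0,1) (0,2) (0,3) (0,4) (1,1) (1,2) (1,3) (1,4)] -> total=8
Click 2 (0,5) count=1: revealed 1 new [(0,5)] -> total=9
Click 3 (3,3) count=3: revealed 1 new [(3,3)] -> total=10

Answer: .#####
.####.
......
...#..
......
......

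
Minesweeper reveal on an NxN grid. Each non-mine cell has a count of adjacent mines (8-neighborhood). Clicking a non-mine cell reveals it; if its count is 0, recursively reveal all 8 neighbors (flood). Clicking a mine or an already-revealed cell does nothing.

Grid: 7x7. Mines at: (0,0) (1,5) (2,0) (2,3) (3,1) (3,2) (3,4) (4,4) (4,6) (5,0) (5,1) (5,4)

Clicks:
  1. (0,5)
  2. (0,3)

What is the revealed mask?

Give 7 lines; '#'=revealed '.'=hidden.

Answer: .#####.
.####..
.......
.......
.......
.......
.......

Derivation:
Click 1 (0,5) count=1: revealed 1 new [(0,5)] -> total=1
Click 2 (0,3) count=0: revealed 8 new [(0,1) (0,2) (0,3) (0,4) (1,1) (1,2) (1,3) (1,4)] -> total=9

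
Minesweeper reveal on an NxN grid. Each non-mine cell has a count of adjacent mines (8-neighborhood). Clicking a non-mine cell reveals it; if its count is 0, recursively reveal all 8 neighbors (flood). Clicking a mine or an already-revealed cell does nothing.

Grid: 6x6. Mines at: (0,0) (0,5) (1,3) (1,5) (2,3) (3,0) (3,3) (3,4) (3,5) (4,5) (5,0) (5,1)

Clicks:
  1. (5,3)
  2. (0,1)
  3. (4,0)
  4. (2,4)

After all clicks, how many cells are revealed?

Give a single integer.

Click 1 (5,3) count=0: revealed 6 new [(4,2) (4,3) (4,4) (5,2) (5,3) (5,4)] -> total=6
Click 2 (0,1) count=1: revealed 1 new [(0,1)] -> total=7
Click 3 (4,0) count=3: revealed 1 new [(4,0)] -> total=8
Click 4 (2,4) count=6: revealed 1 new [(2,4)] -> total=9

Answer: 9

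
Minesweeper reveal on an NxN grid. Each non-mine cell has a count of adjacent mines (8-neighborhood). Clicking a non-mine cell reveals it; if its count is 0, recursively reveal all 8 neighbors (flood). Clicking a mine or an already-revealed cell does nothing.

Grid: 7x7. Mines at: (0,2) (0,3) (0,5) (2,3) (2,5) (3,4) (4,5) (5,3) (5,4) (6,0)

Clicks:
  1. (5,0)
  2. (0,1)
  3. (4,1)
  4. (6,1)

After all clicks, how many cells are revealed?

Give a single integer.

Answer: 18

Derivation:
Click 1 (5,0) count=1: revealed 1 new [(5,0)] -> total=1
Click 2 (0,1) count=1: revealed 1 new [(0,1)] -> total=2
Click 3 (4,1) count=0: revealed 15 new [(0,0) (1,0) (1,1) (1,2) (2,0) (2,1) (2,2) (3,0) (3,1) (3,2) (4,0) (4,1) (4,2) (5,1) (5,2)] -> total=17
Click 4 (6,1) count=1: revealed 1 new [(6,1)] -> total=18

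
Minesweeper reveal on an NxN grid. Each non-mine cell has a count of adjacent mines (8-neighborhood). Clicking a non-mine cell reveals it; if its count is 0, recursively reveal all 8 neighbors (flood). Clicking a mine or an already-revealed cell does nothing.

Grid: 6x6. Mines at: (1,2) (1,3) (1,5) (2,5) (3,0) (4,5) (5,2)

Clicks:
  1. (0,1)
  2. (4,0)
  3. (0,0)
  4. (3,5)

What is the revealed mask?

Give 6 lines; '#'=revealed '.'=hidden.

Click 1 (0,1) count=1: revealed 1 new [(0,1)] -> total=1
Click 2 (4,0) count=1: revealed 1 new [(4,0)] -> total=2
Click 3 (0,0) count=0: revealed 5 new [(0,0) (1,0) (1,1) (2,0) (2,1)] -> total=7
Click 4 (3,5) count=2: revealed 1 new [(3,5)] -> total=8

Answer: ##....
##....
##....
.....#
#.....
......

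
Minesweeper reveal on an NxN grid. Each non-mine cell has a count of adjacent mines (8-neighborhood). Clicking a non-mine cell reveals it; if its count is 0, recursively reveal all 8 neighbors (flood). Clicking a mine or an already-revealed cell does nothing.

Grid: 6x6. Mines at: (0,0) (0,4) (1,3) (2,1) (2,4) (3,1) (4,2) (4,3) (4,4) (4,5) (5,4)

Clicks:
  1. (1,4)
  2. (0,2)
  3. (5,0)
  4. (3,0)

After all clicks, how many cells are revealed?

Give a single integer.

Answer: 7

Derivation:
Click 1 (1,4) count=3: revealed 1 new [(1,4)] -> total=1
Click 2 (0,2) count=1: revealed 1 new [(0,2)] -> total=2
Click 3 (5,0) count=0: revealed 4 new [(4,0) (4,1) (5,0) (5,1)] -> total=6
Click 4 (3,0) count=2: revealed 1 new [(3,0)] -> total=7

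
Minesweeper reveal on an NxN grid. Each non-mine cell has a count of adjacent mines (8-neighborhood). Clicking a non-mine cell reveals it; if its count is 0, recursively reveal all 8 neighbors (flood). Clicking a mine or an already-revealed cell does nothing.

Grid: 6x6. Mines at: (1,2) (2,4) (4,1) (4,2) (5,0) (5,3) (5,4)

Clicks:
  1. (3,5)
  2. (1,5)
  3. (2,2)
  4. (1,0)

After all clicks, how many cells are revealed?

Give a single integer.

Click 1 (3,5) count=1: revealed 1 new [(3,5)] -> total=1
Click 2 (1,5) count=1: revealed 1 new [(1,5)] -> total=2
Click 3 (2,2) count=1: revealed 1 new [(2,2)] -> total=3
Click 4 (1,0) count=0: revealed 8 new [(0,0) (0,1) (1,0) (1,1) (2,0) (2,1) (3,0) (3,1)] -> total=11

Answer: 11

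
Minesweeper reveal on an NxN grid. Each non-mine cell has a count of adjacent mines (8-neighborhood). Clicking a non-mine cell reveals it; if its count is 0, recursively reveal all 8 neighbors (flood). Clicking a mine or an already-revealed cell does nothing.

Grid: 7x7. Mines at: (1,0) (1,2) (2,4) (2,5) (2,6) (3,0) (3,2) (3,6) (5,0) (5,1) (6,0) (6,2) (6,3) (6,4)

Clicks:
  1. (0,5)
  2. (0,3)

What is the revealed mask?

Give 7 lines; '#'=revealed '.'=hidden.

Click 1 (0,5) count=0: revealed 8 new [(0,3) (0,4) (0,5) (0,6) (1,3) (1,4) (1,5) (1,6)] -> total=8
Click 2 (0,3) count=1: revealed 0 new [(none)] -> total=8

Answer: ...####
...####
.......
.......
.......
.......
.......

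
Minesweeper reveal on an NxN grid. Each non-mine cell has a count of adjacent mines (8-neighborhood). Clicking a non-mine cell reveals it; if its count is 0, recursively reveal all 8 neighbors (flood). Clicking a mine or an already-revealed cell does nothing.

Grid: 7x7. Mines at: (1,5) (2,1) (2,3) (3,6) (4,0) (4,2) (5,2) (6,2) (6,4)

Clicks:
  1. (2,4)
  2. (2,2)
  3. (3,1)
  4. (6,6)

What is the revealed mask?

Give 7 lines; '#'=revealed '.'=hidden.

Click 1 (2,4) count=2: revealed 1 new [(2,4)] -> total=1
Click 2 (2,2) count=2: revealed 1 new [(2,2)] -> total=2
Click 3 (3,1) count=3: revealed 1 new [(3,1)] -> total=3
Click 4 (6,6) count=0: revealed 6 new [(4,5) (4,6) (5,5) (5,6) (6,5) (6,6)] -> total=9

Answer: .......
.......
..#.#..
.#.....
.....##
.....##
.....##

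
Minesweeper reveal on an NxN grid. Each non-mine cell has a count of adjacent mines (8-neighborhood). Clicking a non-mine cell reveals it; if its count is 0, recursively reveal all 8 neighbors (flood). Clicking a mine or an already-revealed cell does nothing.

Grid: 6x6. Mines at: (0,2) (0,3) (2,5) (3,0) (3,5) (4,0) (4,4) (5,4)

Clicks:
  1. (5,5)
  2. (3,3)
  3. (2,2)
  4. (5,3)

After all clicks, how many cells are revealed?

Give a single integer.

Click 1 (5,5) count=2: revealed 1 new [(5,5)] -> total=1
Click 2 (3,3) count=1: revealed 1 new [(3,3)] -> total=2
Click 3 (2,2) count=0: revealed 17 new [(1,1) (1,2) (1,3) (1,4) (2,1) (2,2) (2,3) (2,4) (3,1) (3,2) (3,4) (4,1) (4,2) (4,3) (5,1) (5,2) (5,3)] -> total=19
Click 4 (5,3) count=2: revealed 0 new [(none)] -> total=19

Answer: 19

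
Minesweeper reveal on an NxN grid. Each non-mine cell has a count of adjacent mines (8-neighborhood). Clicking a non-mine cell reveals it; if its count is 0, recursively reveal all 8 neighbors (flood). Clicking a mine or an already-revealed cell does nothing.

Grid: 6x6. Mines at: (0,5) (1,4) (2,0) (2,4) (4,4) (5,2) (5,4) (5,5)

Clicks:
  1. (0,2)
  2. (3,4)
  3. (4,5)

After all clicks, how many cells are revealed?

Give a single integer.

Click 1 (0,2) count=0: revealed 17 new [(0,0) (0,1) (0,2) (0,3) (1,0) (1,1) (1,2) (1,3) (2,1) (2,2) (2,3) (3,1) (3,2) (3,3) (4,1) (4,2) (4,3)] -> total=17
Click 2 (3,4) count=2: revealed 1 new [(3,4)] -> total=18
Click 3 (4,5) count=3: revealed 1 new [(4,5)] -> total=19

Answer: 19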